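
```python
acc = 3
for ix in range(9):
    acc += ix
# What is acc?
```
Trace:
  acc=3
  acc=3, ix=0
  acc=4, ix=1
  acc=6, ix=2
  acc=9, ix=3
  acc=13, ix=4
  acc=18, ix=5
  acc=24, ix=6
  acc=31, ix=7
  acc=39, ix=8

Final answer: 39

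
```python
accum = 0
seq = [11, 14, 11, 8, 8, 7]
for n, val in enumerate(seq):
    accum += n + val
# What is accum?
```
Trace:
  accum=0
  accum=11, n=0, val=11
  accum=26, n=1, val=14
  accum=39, n=2, val=11
  accum=50, n=3, val=8
  accum=62, n=4, val=8
  accum=74, n=5, val=7

Final answer: 74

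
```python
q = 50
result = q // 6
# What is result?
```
Trace:
  q=50
  q=50, result=8

Final answer: 8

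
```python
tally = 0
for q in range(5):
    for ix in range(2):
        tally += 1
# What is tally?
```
Trace:
  tally=0
  tally=1, q=0, ix=0
  tally=2, q=0, ix=1
  tally=3, q=1, ix=0
  tally=4, q=1, ix=1
  tally=5, q=2, ix=0
  tally=6, q=2, ix=1
  tally=7, q=3, ix=0
  tally=8, q=3, ix=1
  tally=9, q=4, ix=0
  tally=10, q=4, ix=1

Final answer: 10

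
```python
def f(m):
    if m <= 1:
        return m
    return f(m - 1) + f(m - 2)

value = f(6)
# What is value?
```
Call trace (a repeated sub-call is expanded the first time; later identical calls just restate its return value):
f(m=6)
  f(m=5)
    f(m=4)
      f(m=3)
        f(m=2)
          f(m=1)
          -> return 1
          f(m=0)
          -> return 0
        -> return 1
        f(m=1)
        -> return 1
      -> return 2
      f(m=2) -> return 1  (same call as traced above)
    -> return 3
    f(m=3) -> return 2  (same call as traced above)
  -> return 5
  f(m=4) -> return 3  (same call as traced above)
-> return 8

Final answer: 8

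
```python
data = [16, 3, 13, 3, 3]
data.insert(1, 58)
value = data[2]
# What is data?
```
Trace:
  data=[16, 3, 13, 3, 3]
  data=[16, 58, 3, 13, 3, 3]
  data=[16, 58, 3, 13, 3, 3], value=3

Final answer: [16, 58, 3, 13, 3, 3]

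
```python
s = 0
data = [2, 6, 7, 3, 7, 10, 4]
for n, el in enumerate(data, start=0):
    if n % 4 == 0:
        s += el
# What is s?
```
Trace:
  s=0
  s=2, n=0, el=2
  s=2, n=1, el=6
  s=2, n=2, el=7
  s=2, n=3, el=3
  s=9, n=4, el=7
  s=9, n=5, el=10
  s=9, n=6, el=4

Final answer: 9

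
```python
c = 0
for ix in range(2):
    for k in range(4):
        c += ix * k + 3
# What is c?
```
Trace:
  c=0
  c=3, ix=0, k=0
  c=6, ix=0, k=1
  c=9, ix=0, k=2
  c=12, ix=0, k=3
  c=15, ix=1, k=0
  c=19, ix=1, k=1
  c=24, ix=1, k=2
  c=30, ix=1, k=3

Final answer: 30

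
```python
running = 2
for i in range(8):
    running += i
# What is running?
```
Trace:
  running=2
  running=2, i=0
  running=3, i=1
  running=5, i=2
  running=8, i=3
  running=12, i=4
  running=17, i=5
  running=23, i=6
  running=30, i=7

Final answer: 30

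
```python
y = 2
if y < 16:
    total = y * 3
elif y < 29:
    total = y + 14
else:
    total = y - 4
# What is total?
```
Trace:
  y=2
  y=2, total=6

Final answer: 6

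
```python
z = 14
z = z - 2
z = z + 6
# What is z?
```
Trace:
  z=14
  z=12
  z=18

Final answer: 18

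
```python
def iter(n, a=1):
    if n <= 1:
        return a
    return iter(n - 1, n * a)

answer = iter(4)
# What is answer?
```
Call trace:
iter(n=4, a=1)
  iter(n=3, a=4)
    iter(n=2, a=12)
      iter(n=1, a=24)
      -> return 24
    -> return 24
  -> return 24
-> return 24

Final answer: 24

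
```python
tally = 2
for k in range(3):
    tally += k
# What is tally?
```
Trace:
  tally=2
  tally=2, k=0
  tally=3, k=1
  tally=5, k=2

Final answer: 5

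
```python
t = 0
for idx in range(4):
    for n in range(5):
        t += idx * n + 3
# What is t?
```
Trace:
  t=0
  t=3, idx=0, n=0
  t=6, idx=0, n=1
  t=9, idx=0, n=2
  t=12, idx=0, n=3
  t=15, idx=0, n=4
  t=18, idx=1, n=0
  t=22, idx=1, n=1
  t=27, idx=1, n=2
  t=33, idx=1, n=3
  t=40, idx=1, n=4
  t=43, idx=2, n=0
  t=48, idx=2, n=1
  t=55, idx=2, n=2
  t=64, idx=2, n=3
  t=75, idx=2, n=4
  t=78, idx=3, n=0
  t=84, idx=3, n=1
  t=93, idx=3, n=2
  t=105, idx=3, n=3
  t=120, idx=3, n=4

Final answer: 120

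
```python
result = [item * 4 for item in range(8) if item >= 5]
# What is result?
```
Trace:
  item=0
  item=1
  item=2
  item=3
  item=4
  item=5
  item=6
  item=7
  result=[20, 24, 28]

Final answer: [20, 24, 28]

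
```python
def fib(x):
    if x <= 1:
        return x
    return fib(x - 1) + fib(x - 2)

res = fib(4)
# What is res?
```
Call trace (a repeated sub-call is expanded the first time; later identical calls just restate its return value):
fib(x=4)
  fib(x=3)
    fib(x=2)
      fib(x=1)
      -> return 1
      fib(x=0)
      -> return 0
    -> return 1
    fib(x=1)
    -> return 1
  -> return 2
  fib(x=2) -> return 1  (same call as traced above)
-> return 3

Final answer: 3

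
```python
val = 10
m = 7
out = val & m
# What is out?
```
Trace:
  val=10
  val=10, m=7
  val=10, m=7, out=2

Final answer: 2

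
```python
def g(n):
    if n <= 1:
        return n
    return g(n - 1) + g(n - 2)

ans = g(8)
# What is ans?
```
Call trace (a repeated sub-call is expanded the first time; later identical calls just restate its return value):
g(n=8)
  g(n=7)
    g(n=6)
      g(n=5)
        g(n=4)
          g(n=3)
            g(n=2)
              g(n=1)
              -> return 1
              g(n=0)
              -> return 0
            -> return 1
            g(n=1)
            -> return 1
          -> return 2
          g(n=2) -> return 1  (same call as traced above)
        -> return 3
        g(n=3) -> return 2  (same call as traced above)
      -> return 5
      g(n=4) -> return 3  (same call as traced above)
    -> return 8
    g(n=5) -> return 5  (same call as traced above)
  -> return 13
  g(n=6) -> return 8  (same call as traced above)
-> return 21

Final answer: 21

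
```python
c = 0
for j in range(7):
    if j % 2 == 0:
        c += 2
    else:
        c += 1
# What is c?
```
Trace:
  c=0
  c=2, j=0
  c=3, j=1
  c=5, j=2
  c=6, j=3
  c=8, j=4
  c=9, j=5
  c=11, j=6

Final answer: 11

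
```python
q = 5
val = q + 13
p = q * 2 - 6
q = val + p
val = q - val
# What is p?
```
Trace:
  q=5
  q=5, val=18
  q=5, val=18, p=4
  q=22, val=18, p=4
  q=22, val=4, p=4

Final answer: 4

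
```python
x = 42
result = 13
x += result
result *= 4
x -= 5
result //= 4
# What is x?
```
Trace:
  x=42
  x=42, result=13
  x=55, result=13
  x=55, result=52
  x=50, result=52
  x=50, result=13

Final answer: 50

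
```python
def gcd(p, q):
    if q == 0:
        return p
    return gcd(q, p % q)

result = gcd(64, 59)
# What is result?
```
Call trace:
gcd(p=64, q=59)
  gcd(p=59, q=5)
    gcd(p=5, q=4)
      gcd(p=4, q=1)
        gcd(p=1, q=0)
        -> return 1
      -> return 1
    -> return 1
  -> return 1
-> return 1

Final answer: 1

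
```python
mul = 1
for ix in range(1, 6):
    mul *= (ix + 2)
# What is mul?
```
Trace:
  mul=1
  mul=3, ix=1
  mul=12, ix=2
  mul=60, ix=3
  mul=360, ix=4
  mul=2520, ix=5

Final answer: 2520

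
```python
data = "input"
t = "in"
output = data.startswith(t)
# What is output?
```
Trace:
  data='input'
  data='input', t='in'
  data='input', t='in', output=True

Final answer: True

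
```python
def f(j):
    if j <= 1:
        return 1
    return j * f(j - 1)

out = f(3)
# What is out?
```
Call trace:
f(j=3)
  f(j=2)
    f(j=1)
    -> return 1
  -> return 2
-> return 6

Final answer: 6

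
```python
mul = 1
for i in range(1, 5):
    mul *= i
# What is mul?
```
Trace:
  mul=1
  mul=1, i=1
  mul=2, i=2
  mul=6, i=3
  mul=24, i=4

Final answer: 24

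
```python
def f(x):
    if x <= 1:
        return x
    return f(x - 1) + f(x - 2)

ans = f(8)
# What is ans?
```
Call trace (a repeated sub-call is expanded the first time; later identical calls just restate its return value):
f(x=8)
  f(x=7)
    f(x=6)
      f(x=5)
        f(x=4)
          f(x=3)
            f(x=2)
              f(x=1)
              -> return 1
              f(x=0)
              -> return 0
            -> return 1
            f(x=1)
            -> return 1
          -> return 2
          f(x=2) -> return 1  (same call as traced above)
        -> return 3
        f(x=3) -> return 2  (same call as traced above)
      -> return 5
      f(x=4) -> return 3  (same call as traced above)
    -> return 8
    f(x=5) -> return 5  (same call as traced above)
  -> return 13
  f(x=6) -> return 8  (same call as traced above)
-> return 21

Final answer: 21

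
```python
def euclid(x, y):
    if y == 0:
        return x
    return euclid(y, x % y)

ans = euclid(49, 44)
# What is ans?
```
Call trace:
euclid(x=49, y=44)
  euclid(x=44, y=5)
    euclid(x=5, y=4)
      euclid(x=4, y=1)
        euclid(x=1, y=0)
        -> return 1
      -> return 1
    -> return 1
  -> return 1
-> return 1

Final answer: 1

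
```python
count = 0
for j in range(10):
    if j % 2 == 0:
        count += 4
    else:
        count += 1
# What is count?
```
Trace:
  count=0
  count=4, j=0
  count=5, j=1
  count=9, j=2
  count=10, j=3
  count=14, j=4
  count=15, j=5
  count=19, j=6
  count=20, j=7
  count=24, j=8
  count=25, j=9

Final answer: 25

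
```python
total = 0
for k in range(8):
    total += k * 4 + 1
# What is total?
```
Trace:
  total=0
  total=1, k=0
  total=6, k=1
  total=15, k=2
  total=28, k=3
  total=45, k=4
  total=66, k=5
  total=91, k=6
  total=120, k=7

Final answer: 120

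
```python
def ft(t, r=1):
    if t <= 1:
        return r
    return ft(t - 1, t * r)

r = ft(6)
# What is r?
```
Call trace:
ft(t=6, r=1)
  ft(t=5, r=6)
    ft(t=4, r=30)
      ft(t=3, r=120)
        ft(t=2, r=360)
          ft(t=1, r=720)
          -> return 720
        -> return 720
      -> return 720
    -> return 720
  -> return 720
-> return 720

Final answer: 720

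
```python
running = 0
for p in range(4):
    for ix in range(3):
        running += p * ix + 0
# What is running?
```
Trace:
  running=0
  running=0, p=0, ix=0
  running=0, p=0, ix=1
  running=0, p=0, ix=2
  running=0, p=1, ix=0
  running=1, p=1, ix=1
  running=3, p=1, ix=2
  running=3, p=2, ix=0
  running=5, p=2, ix=1
  running=9, p=2, ix=2
  running=9, p=3, ix=0
  running=12, p=3, ix=1
  running=18, p=3, ix=2

Final answer: 18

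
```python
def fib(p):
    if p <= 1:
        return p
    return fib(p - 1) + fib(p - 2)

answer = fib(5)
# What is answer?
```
Call trace (a repeated sub-call is expanded the first time; later identical calls just restate its return value):
fib(p=5)
  fib(p=4)
    fib(p=3)
      fib(p=2)
        fib(p=1)
        -> return 1
        fib(p=0)
        -> return 0
      -> return 1
      fib(p=1)
      -> return 1
    -> return 2
    fib(p=2) -> return 1  (same call as traced above)
  -> return 3
  fib(p=3) -> return 2  (same call as traced above)
-> return 5

Final answer: 5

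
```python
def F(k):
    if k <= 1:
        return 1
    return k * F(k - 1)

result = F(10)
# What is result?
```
Call trace:
F(k=10)
  F(k=9)
    F(k=8)
      F(k=7)
        F(k=6)
          F(k=5)
            F(k=4)
              F(k=3)
                F(k=2)
                  F(k=1)
                  -> return 1
                -> return 2
              -> return 6
            -> return 24
          -> return 120
        -> return 720
      -> return 5040
    -> return 40320
  -> return 362880
-> return 3628800

Final answer: 3628800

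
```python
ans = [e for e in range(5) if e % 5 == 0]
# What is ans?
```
Trace:
  e=0
  e=1
  e=2
  e=3
  e=4
  ans=[0]

Final answer: [0]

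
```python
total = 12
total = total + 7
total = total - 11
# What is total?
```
Trace:
  total=12
  total=19
  total=8

Final answer: 8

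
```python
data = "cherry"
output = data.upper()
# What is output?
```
Trace:
  data='cherry'
  data='cherry', output='CHERRY'

Final answer: 'CHERRY'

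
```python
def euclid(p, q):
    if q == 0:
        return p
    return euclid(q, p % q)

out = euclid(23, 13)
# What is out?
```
Call trace:
euclid(p=23, q=13)
  euclid(p=13, q=10)
    euclid(p=10, q=3)
      euclid(p=3, q=1)
        euclid(p=1, q=0)
        -> return 1
      -> return 1
    -> return 1
  -> return 1
-> return 1

Final answer: 1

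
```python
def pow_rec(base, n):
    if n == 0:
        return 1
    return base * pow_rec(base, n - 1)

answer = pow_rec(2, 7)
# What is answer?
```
Call trace:
pow_rec(base=2, n=7)
  pow_rec(base=2, n=6)
    pow_rec(base=2, n=5)
      pow_rec(base=2, n=4)
        pow_rec(base=2, n=3)
          pow_rec(base=2, n=2)
            pow_rec(base=2, n=1)
              pow_rec(base=2, n=0)
              -> return 1
            -> return 2
          -> return 4
        -> return 8
      -> return 16
    -> return 32
  -> return 64
-> return 128

Final answer: 128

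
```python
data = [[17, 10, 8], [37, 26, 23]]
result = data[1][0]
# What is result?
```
Trace:
  data=[[17, 10, 8], [37, 26, 23]]
  data=[[17, 10, 8], [37, 26, 23]], result=37

Final answer: 37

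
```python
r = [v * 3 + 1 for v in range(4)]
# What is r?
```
Trace:
  v=0
  v=1
  v=2
  v=3
  r=[1, 4, 7, 10]

Final answer: [1, 4, 7, 10]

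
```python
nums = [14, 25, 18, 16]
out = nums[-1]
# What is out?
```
Trace:
  nums=[14, 25, 18, 16]
  nums=[14, 25, 18, 16], out=16

Final answer: 16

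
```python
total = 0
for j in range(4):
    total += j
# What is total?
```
Trace:
  total=0
  total=0, j=0
  total=1, j=1
  total=3, j=2
  total=6, j=3

Final answer: 6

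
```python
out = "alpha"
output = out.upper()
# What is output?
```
Trace:
  out='alpha'
  out='alpha', output='ALPHA'

Final answer: 'ALPHA'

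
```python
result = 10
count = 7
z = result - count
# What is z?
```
Trace:
  result=10
  result=10, count=7
  result=10, count=7, z=3

Final answer: 3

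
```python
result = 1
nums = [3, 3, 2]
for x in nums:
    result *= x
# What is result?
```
Trace:
  result=1
  result=3, x=3
  result=9, x=3
  result=18, x=2

Final answer: 18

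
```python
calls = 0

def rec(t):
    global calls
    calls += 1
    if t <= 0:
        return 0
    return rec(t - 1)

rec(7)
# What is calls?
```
Call trace:
rec(t=7)
  rec(t=6)
    rec(t=5)
      rec(t=4)
        rec(t=3)
          rec(t=2)
            rec(t=1)
              rec(t=0)
              -> return 0
            -> return 0
          -> return 0
        -> return 0
      -> return 0
    -> return 0
  -> return 0
-> return 0

calls is incremented once per call. rec is entered once for each t = 7, 6, 5, 4, 3, 2, 1, 0 (the t <= 0 call returns without recursing), i.e. 7 + 1 calls.
calls = 8

Final answer: 8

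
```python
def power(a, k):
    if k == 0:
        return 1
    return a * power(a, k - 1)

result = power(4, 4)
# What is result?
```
Call trace:
power(a=4, k=4)
  power(a=4, k=3)
    power(a=4, k=2)
      power(a=4, k=1)
        power(a=4, k=0)
        -> return 1
      -> return 4
    -> return 16
  -> return 64
-> return 256

Final answer: 256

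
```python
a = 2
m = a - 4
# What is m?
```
Trace:
  a=2
  a=2, m=-2

Final answer: -2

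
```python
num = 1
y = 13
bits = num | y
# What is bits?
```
Trace:
  num=1
  num=1, y=13
  num=1, y=13, bits=13

Final answer: 13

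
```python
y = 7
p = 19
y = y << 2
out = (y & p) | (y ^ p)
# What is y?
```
Trace:
  y=7
  y=7, p=19
  y=28, p=19
  y=28, p=19, out=31

Final answer: 28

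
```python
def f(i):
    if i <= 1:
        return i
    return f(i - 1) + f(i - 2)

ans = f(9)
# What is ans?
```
Call trace (a repeated sub-call is expanded the first time; later identical calls just restate its return value):
f(i=9)
  f(i=8)
    f(i=7)
      f(i=6)
        f(i=5)
          f(i=4)
            f(i=3)
              f(i=2)
                f(i=1)
                -> return 1
                f(i=0)
                -> return 0
              -> return 1
              f(i=1)
              -> return 1
            -> return 2
            f(i=2) -> return 1  (same call as traced above)
          -> return 3
          f(i=3) -> return 2  (same call as traced above)
        -> return 5
        f(i=4) -> return 3  (same call as traced above)
      -> return 8
      f(i=5) -> return 5  (same call as traced above)
    -> return 13
    f(i=6) -> return 8  (same call as traced above)
  -> return 21
  f(i=7) -> return 13  (same call as traced above)
-> return 34

Final answer: 34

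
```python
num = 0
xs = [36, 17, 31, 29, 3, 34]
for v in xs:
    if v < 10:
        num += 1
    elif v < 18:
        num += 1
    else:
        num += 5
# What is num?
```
Trace:
  num=0
  num=5, v=36
  num=6, v=17
  num=11, v=31
  num=16, v=29
  num=17, v=3
  num=22, v=34

Final answer: 22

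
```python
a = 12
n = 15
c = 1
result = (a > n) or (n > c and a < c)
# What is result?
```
Trace:
  a=12
  a=12, n=15
  a=12, n=15, c=1
  a=12, n=15, c=1, result=False

Final answer: False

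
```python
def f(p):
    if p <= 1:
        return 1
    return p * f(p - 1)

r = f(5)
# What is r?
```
Call trace:
f(p=5)
  f(p=4)
    f(p=3)
      f(p=2)
        f(p=1)
        -> return 1
      -> return 2
    -> return 6
  -> return 24
-> return 120

Final answer: 120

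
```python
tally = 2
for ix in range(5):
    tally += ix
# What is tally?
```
Trace:
  tally=2
  tally=2, ix=0
  tally=3, ix=1
  tally=5, ix=2
  tally=8, ix=3
  tally=12, ix=4

Final answer: 12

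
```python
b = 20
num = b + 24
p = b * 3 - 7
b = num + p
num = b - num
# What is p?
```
Trace:
  b=20
  b=20, num=44
  b=20, num=44, p=53
  b=97, num=44, p=53
  b=97, num=53, p=53

Final answer: 53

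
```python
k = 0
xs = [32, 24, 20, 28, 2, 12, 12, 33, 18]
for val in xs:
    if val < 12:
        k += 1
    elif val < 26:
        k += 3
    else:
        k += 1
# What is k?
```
Trace:
  k=0
  k=1, val=32
  k=4, val=24
  k=7, val=20
  k=8, val=28
  k=9, val=2
  k=12, val=12
  k=15, val=12
  k=16, val=33
  k=19, val=18

Final answer: 19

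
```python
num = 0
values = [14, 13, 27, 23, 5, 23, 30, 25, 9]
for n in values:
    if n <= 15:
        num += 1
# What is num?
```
Trace:
  num=0
  num=1, n=14
  num=2, n=13
  num=2, n=27
  num=2, n=23
  num=3, n=5
  num=3, n=23
  num=3, n=30
  num=3, n=25
  num=4, n=9

Final answer: 4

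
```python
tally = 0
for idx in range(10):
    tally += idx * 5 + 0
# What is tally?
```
Trace:
  tally=0
  tally=0, idx=0
  tally=5, idx=1
  tally=15, idx=2
  tally=30, idx=3
  tally=50, idx=4
  tally=75, idx=5
  tally=105, idx=6
  tally=140, idx=7
  tally=180, idx=8
  tally=225, idx=9

Final answer: 225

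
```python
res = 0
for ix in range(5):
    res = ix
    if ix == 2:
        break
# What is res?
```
Trace:
  res=0
  res=0, ix=0
  res=1, ix=1
  res=2, ix=2

Final answer: 2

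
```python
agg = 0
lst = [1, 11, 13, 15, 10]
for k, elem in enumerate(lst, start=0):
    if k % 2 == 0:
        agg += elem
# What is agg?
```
Trace:
  agg=0
  agg=1, k=0, elem=1
  agg=1, k=1, elem=11
  agg=14, k=2, elem=13
  agg=14, k=3, elem=15
  agg=24, k=4, elem=10

Final answer: 24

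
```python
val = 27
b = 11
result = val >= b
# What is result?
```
Trace:
  val=27
  val=27, b=11
  val=27, b=11, result=True

Final answer: True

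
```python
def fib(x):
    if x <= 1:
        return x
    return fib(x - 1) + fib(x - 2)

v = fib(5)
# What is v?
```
Call trace (a repeated sub-call is expanded the first time; later identical calls just restate its return value):
fib(x=5)
  fib(x=4)
    fib(x=3)
      fib(x=2)
        fib(x=1)
        -> return 1
        fib(x=0)
        -> return 0
      -> return 1
      fib(x=1)
      -> return 1
    -> return 2
    fib(x=2) -> return 1  (same call as traced above)
  -> return 3
  fib(x=3) -> return 2  (same call as traced above)
-> return 5

Final answer: 5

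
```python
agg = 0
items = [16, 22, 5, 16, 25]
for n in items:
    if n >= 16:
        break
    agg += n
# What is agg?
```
Trace:
  agg=0
  agg=0, n=16

Final answer: 0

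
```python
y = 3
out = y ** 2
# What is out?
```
Trace:
  y=3
  y=3, out=9

Final answer: 9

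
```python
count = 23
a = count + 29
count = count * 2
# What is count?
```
Trace:
  count=23
  count=23, a=52
  count=46, a=52

Final answer: 46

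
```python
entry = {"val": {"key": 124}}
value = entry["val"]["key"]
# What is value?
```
Trace:
  entry={'val': {'key': 124}}
  entry={'val': {'key': 124}}, value=124

Final answer: 124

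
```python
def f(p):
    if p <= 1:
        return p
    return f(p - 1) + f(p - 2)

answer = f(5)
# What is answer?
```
Call trace (a repeated sub-call is expanded the first time; later identical calls just restate its return value):
f(p=5)
  f(p=4)
    f(p=3)
      f(p=2)
        f(p=1)
        -> return 1
        f(p=0)
        -> return 0
      -> return 1
      f(p=1)
      -> return 1
    -> return 2
    f(p=2) -> return 1  (same call as traced above)
  -> return 3
  f(p=3) -> return 2  (same call as traced above)
-> return 5

Final answer: 5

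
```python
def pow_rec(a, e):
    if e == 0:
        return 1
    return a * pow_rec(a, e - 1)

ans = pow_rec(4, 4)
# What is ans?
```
Call trace:
pow_rec(a=4, e=4)
  pow_rec(a=4, e=3)
    pow_rec(a=4, e=2)
      pow_rec(a=4, e=1)
        pow_rec(a=4, e=0)
        -> return 1
      -> return 4
    -> return 16
  -> return 64
-> return 256

Final answer: 256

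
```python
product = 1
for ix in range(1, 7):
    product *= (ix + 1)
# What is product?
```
Trace:
  product=1
  product=2, ix=1
  product=6, ix=2
  product=24, ix=3
  product=120, ix=4
  product=720, ix=5
  product=5040, ix=6

Final answer: 5040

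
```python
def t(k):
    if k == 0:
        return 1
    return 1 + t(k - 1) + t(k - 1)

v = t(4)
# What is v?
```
Call trace (a repeated sub-call is expanded the first time; later identical calls just restate its return value):
t(k=4)
  t(k=3)
    t(k=2)
      t(k=1)
        t(k=0)
        -> return 1
        t(k=0)
        -> return 1
      -> return 3
      t(k=1) -> return 3  (same call as traced above)
    -> return 7
    t(k=2) -> return 7  (same call as traced above)
  -> return 15
  t(k=3) -> return 15  (same call as traced above)
-> return 31

Final answer: 31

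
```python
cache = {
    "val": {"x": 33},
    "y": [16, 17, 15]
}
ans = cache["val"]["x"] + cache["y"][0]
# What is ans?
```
Trace:
  cache={'val': {'x': 33}, 'y': [16, 17, 15]}
  cache={'val': {'x': 33}, 'y': [16, 17, 15]}, ans=49

Final answer: 49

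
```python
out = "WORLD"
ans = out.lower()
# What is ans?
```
Trace:
  out='WORLD'
  out='WORLD', ans='world'

Final answer: 'world'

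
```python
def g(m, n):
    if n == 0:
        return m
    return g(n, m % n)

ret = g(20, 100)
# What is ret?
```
Call trace:
g(m=20, n=100)
  g(m=100, n=20)
    g(m=20, n=0)
    -> return 20
  -> return 20
-> return 20

Final answer: 20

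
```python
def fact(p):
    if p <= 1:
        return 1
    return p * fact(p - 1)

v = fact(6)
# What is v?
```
Call trace:
fact(p=6)
  fact(p=5)
    fact(p=4)
      fact(p=3)
        fact(p=2)
          fact(p=1)
          -> return 1
        -> return 2
      -> return 6
    -> return 24
  -> return 120
-> return 720

Final answer: 720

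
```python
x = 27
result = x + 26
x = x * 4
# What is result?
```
Trace:
  x=27
  x=27, result=53
  x=108, result=53

Final answer: 53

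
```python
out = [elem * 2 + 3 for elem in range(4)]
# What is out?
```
Trace:
  elem=0
  elem=1
  elem=2
  elem=3
  out=[3, 5, 7, 9]

Final answer: [3, 5, 7, 9]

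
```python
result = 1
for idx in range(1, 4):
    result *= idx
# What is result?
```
Trace:
  result=1
  result=1, idx=1
  result=2, idx=2
  result=6, idx=3

Final answer: 6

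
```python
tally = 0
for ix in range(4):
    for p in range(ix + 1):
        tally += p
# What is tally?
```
Trace:
  tally=0
  tally=0, ix=0, p=0
  tally=0, ix=1, p=0
  tally=1, ix=1, p=1
  tally=1, ix=2, p=0
  tally=2, ix=2, p=1
  tally=4, ix=2, p=2
  tally=4, ix=3, p=0
  tally=5, ix=3, p=1
  tally=7, ix=3, p=2
  tally=10, ix=3, p=3

Final answer: 10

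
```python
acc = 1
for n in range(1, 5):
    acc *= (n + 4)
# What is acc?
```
Trace:
  acc=1
  acc=5, n=1
  acc=30, n=2
  acc=210, n=3
  acc=1680, n=4

Final answer: 1680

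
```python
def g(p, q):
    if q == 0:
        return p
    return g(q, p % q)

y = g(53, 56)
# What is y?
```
Call trace:
g(p=53, q=56)
  g(p=56, q=53)
    g(p=53, q=3)
      g(p=3, q=2)
        g(p=2, q=1)
          g(p=1, q=0)
          -> return 1
        -> return 1
      -> return 1
    -> return 1
  -> return 1
-> return 1

Final answer: 1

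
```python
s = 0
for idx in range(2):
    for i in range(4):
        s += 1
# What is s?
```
Trace:
  s=0
  s=1, idx=0, i=0
  s=2, idx=0, i=1
  s=3, idx=0, i=2
  s=4, idx=0, i=3
  s=5, idx=1, i=0
  s=6, idx=1, i=1
  s=7, idx=1, i=2
  s=8, idx=1, i=3

Final answer: 8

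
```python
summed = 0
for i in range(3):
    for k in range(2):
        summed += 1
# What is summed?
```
Trace:
  summed=0
  summed=1, i=0, k=0
  summed=2, i=0, k=1
  summed=3, i=1, k=0
  summed=4, i=1, k=1
  summed=5, i=2, k=0
  summed=6, i=2, k=1

Final answer: 6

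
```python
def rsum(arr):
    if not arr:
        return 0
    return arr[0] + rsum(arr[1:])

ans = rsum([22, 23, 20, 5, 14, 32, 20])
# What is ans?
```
Call trace:
rsum(arr=[22, 23, 20, 5, 14, 32, 20])
  rsum(arr=[23, 20, 5, 14, 32, 20])
    rsum(arr=[20, 5, 14, 32, 20])
      rsum(arr=[5, 14, 32, 20])
        rsum(arr=[14, 32, 20])
          rsum(arr=[32, 20])
            rsum(arr=[20])
              rsum(arr=[])
              -> return 0
            -> return 20
          -> return 52
        -> return 66
      -> return 71
    -> return 91
  -> return 114
-> return 136

Final answer: 136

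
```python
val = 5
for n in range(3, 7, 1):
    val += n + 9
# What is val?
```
Trace:
  val=5
  val=17, n=3
  val=30, n=4
  val=44, n=5
  val=59, n=6

Final answer: 59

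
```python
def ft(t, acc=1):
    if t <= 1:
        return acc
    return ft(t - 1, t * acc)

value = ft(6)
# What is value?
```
Call trace:
ft(t=6, acc=1)
  ft(t=5, acc=6)
    ft(t=4, acc=30)
      ft(t=3, acc=120)
        ft(t=2, acc=360)
          ft(t=1, acc=720)
          -> return 720
        -> return 720
      -> return 720
    -> return 720
  -> return 720
-> return 720

Final answer: 720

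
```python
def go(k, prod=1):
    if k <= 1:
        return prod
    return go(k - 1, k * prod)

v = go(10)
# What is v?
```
Call trace:
go(k=10, prod=1)
  go(k=9, prod=10)
    go(k=8, prod=90)
      go(k=7, prod=720)
        go(k=6, prod=5040)
          go(k=5, prod=30240)
            go(k=4, prod=151200)
              go(k=3, prod=604800)
                go(k=2, prod=1814400)
                  go(k=1, prod=3628800)
                  -> return 3628800
                -> return 3628800
              -> return 3628800
            -> return 3628800
          -> return 3628800
        -> return 3628800
      -> return 3628800
    -> return 3628800
  -> return 3628800
-> return 3628800

Final answer: 3628800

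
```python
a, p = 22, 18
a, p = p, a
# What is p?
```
Trace:
  a=22, p=18
  a=18, p=22

Final answer: 22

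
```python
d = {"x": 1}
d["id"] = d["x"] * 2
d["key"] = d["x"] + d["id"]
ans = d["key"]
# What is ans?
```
Trace:
  d={'x': 1}
  d={'x': 1, 'id': 2}
  d={'x': 1, 'id': 2, 'key': 3}
  d={'x': 1, 'id': 2, 'key': 3}, ans=3

Final answer: 3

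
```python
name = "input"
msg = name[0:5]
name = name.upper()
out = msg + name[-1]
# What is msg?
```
Trace:
  name='input'
  name='input', msg='input'
  name='INPUT', msg='input'
  name='INPUT', msg='input', out='inputT'

Final answer: 'input'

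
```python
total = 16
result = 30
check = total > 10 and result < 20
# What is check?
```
Trace:
  total=16
  total=16, result=30
  total=16, result=30, check=False

Final answer: False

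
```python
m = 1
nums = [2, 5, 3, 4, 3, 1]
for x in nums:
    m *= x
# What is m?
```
Trace:
  m=1
  m=2, x=2
  m=10, x=5
  m=30, x=3
  m=120, x=4
  m=360, x=3
  m=360, x=1

Final answer: 360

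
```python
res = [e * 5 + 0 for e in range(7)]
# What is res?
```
Trace:
  e=0
  e=1
  e=2
  e=3
  e=4
  e=5
  e=6
  res=[0, 5, 10, 15, 20, 25, 30]

Final answer: [0, 5, 10, 15, 20, 25, 30]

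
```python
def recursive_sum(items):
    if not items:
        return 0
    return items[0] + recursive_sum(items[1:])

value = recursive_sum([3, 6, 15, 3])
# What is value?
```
Call trace:
recursive_sum(items=[3, 6, 15, 3])
  recursive_sum(items=[6, 15, 3])
    recursive_sum(items=[15, 3])
      recursive_sum(items=[3])
        recursive_sum(items=[])
        -> return 0
      -> return 3
    -> return 18
  -> return 24
-> return 27

Final answer: 27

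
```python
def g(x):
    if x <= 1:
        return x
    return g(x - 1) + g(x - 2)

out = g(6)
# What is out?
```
Call trace (a repeated sub-call is expanded the first time; later identical calls just restate its return value):
g(x=6)
  g(x=5)
    g(x=4)
      g(x=3)
        g(x=2)
          g(x=1)
          -> return 1
          g(x=0)
          -> return 0
        -> return 1
        g(x=1)
        -> return 1
      -> return 2
      g(x=2) -> return 1  (same call as traced above)
    -> return 3
    g(x=3) -> return 2  (same call as traced above)
  -> return 5
  g(x=4) -> return 3  (same call as traced above)
-> return 8

Final answer: 8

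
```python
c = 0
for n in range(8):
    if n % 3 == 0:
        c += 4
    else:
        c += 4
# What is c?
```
Trace:
  c=0
  c=4, n=0
  c=8, n=1
  c=12, n=2
  c=16, n=3
  c=20, n=4
  c=24, n=5
  c=28, n=6
  c=32, n=7

Final answer: 32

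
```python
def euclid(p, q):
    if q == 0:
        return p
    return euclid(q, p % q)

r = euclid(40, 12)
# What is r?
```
Call trace:
euclid(p=40, q=12)
  euclid(p=12, q=4)
    euclid(p=4, q=0)
    -> return 4
  -> return 4
-> return 4

Final answer: 4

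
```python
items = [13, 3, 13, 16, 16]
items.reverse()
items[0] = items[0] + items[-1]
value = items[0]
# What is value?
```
Trace:
  items=[13, 3, 13, 16, 16]
  items=[16, 16, 13, 3, 13]
  items=[29, 16, 13, 3, 13]
  items=[29, 16, 13, 3, 13], value=29

Final answer: 29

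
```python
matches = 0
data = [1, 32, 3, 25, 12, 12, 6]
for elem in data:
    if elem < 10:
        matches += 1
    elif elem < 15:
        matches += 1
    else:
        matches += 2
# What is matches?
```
Trace:
  matches=0
  matches=1, elem=1
  matches=3, elem=32
  matches=4, elem=3
  matches=6, elem=25
  matches=7, elem=12
  matches=8, elem=12
  matches=9, elem=6

Final answer: 9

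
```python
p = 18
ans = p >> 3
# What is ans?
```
Trace:
  p=18
  p=18, ans=2

Final answer: 2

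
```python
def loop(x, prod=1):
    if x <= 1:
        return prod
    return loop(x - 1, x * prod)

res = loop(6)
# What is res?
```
Call trace:
loop(x=6, prod=1)
  loop(x=5, prod=6)
    loop(x=4, prod=30)
      loop(x=3, prod=120)
        loop(x=2, prod=360)
          loop(x=1, prod=720)
          -> return 720
        -> return 720
      -> return 720
    -> return 720
  -> return 720
-> return 720

Final answer: 720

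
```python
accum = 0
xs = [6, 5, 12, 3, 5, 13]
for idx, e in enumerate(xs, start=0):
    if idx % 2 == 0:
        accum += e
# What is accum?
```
Trace:
  accum=0
  accum=6, idx=0, e=6
  accum=6, idx=1, e=5
  accum=18, idx=2, e=12
  accum=18, idx=3, e=3
  accum=23, idx=4, e=5
  accum=23, idx=5, e=13

Final answer: 23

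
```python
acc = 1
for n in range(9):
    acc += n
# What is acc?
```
Trace:
  acc=1
  acc=1, n=0
  acc=2, n=1
  acc=4, n=2
  acc=7, n=3
  acc=11, n=4
  acc=16, n=5
  acc=22, n=6
  acc=29, n=7
  acc=37, n=8

Final answer: 37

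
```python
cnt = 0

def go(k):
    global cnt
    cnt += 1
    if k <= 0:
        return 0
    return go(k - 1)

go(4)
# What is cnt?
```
Call trace:
go(k=4)
  go(k=3)
    go(k=2)
      go(k=1)
        go(k=0)
        -> return 0
      -> return 0
    -> return 0
  -> return 0
-> return 0

cnt is incremented once per call. go is entered once for each k = 4, 3, 2, 1, 0 (the k <= 0 call returns without recursing), i.e. 4 + 1 calls.
cnt = 5

Final answer: 5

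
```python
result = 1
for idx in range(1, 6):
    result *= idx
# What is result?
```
Trace:
  result=1
  result=1, idx=1
  result=2, idx=2
  result=6, idx=3
  result=24, idx=4
  result=120, idx=5

Final answer: 120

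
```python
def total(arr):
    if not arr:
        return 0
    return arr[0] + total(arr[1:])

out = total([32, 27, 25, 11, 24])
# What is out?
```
Call trace:
total(arr=[32, 27, 25, 11, 24])
  total(arr=[27, 25, 11, 24])
    total(arr=[25, 11, 24])
      total(arr=[11, 24])
        total(arr=[24])
          total(arr=[])
          -> return 0
        -> return 24
      -> return 35
    -> return 60
  -> return 87
-> return 119

Final answer: 119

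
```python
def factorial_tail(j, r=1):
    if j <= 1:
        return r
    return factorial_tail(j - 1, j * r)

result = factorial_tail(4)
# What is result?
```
Call trace:
factorial_tail(j=4, r=1)
  factorial_tail(j=3, r=4)
    factorial_tail(j=2, r=12)
      factorial_tail(j=1, r=24)
      -> return 24
    -> return 24
  -> return 24
-> return 24

Final answer: 24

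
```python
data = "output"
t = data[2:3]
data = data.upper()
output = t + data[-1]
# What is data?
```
Trace:
  data='output'
  data='output', t='t'
  data='OUTPUT', t='t'
  data='OUTPUT', t='t', output='tT'

Final answer: 'OUTPUT'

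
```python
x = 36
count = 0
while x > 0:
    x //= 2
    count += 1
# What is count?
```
Trace:
  x=36
  x=36, count=0
  x=18, count=1
  x=9, count=2
  x=4, count=3
  x=2, count=4
  x=1, count=5
  x=0, count=6

Final answer: 6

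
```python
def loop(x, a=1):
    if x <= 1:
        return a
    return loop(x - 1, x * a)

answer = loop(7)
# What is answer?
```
Call trace:
loop(x=7, a=1)
  loop(x=6, a=7)
    loop(x=5, a=42)
      loop(x=4, a=210)
        loop(x=3, a=840)
          loop(x=2, a=2520)
            loop(x=1, a=5040)
            -> return 5040
          -> return 5040
        -> return 5040
      -> return 5040
    -> return 5040
  -> return 5040
-> return 5040

Final answer: 5040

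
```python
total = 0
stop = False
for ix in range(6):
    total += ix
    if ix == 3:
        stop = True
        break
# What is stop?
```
Trace:
  total=0
  total=0, stop=False
  total=0, stop=False, ix=0
  total=1, stop=False, ix=1
  total=3, stop=False, ix=2
  total=6, stop=True, ix=3

Final answer: True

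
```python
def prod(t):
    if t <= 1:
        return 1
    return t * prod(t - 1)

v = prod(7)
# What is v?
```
Call trace:
prod(t=7)
  prod(t=6)
    prod(t=5)
      prod(t=4)
        prod(t=3)
          prod(t=2)
            prod(t=1)
            -> return 1
          -> return 2
        -> return 6
      -> return 24
    -> return 120
  -> return 720
-> return 5040

Final answer: 5040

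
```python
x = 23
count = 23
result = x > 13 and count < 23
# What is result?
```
Trace:
  x=23
  x=23, count=23
  x=23, count=23, result=False

Final answer: False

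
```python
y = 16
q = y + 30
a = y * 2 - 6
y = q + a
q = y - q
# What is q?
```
Trace:
  y=16
  y=16, q=46
  y=16, q=46, a=26
  y=72, q=46, a=26
  y=72, q=26, a=26

Final answer: 26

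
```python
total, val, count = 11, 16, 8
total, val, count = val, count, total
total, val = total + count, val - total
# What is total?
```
Trace:
  total=11, val=16, count=8
  total=16, val=8, count=11
  total=27, val=-8, count=11

Final answer: 27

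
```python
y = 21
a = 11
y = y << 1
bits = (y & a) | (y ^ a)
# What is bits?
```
Trace:
  y=21
  y=21, a=11
  y=42, a=11
  y=42, a=11, bits=43

Final answer: 43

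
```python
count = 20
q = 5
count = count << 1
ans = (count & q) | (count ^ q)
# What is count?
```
Trace:
  count=20
  count=20, q=5
  count=40, q=5
  count=40, q=5, ans=45

Final answer: 40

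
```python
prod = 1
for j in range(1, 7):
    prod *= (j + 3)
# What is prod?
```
Trace:
  prod=1
  prod=4, j=1
  prod=20, j=2
  prod=120, j=3
  prod=840, j=4
  prod=6720, j=5
  prod=60480, j=6

Final answer: 60480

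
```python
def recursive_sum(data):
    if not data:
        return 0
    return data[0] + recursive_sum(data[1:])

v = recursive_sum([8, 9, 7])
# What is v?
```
Call trace:
recursive_sum(data=[8, 9, 7])
  recursive_sum(data=[9, 7])
    recursive_sum(data=[7])
      recursive_sum(data=[])
      -> return 0
    -> return 7
  -> return 16
-> return 24

Final answer: 24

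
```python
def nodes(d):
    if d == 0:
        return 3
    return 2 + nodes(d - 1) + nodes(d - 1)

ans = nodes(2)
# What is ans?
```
Call trace (a repeated sub-call is expanded the first time; later identical calls just restate its return value):
nodes(d=2)
  nodes(d=1)
    nodes(d=0)
    -> return 3
    nodes(d=0)
    -> return 3
  -> return 8
  nodes(d=1) -> return 8  (same call as traced above)
-> return 18

Final answer: 18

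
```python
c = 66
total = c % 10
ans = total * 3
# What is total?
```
Trace:
  c=66
  c=66, total=6
  c=66, total=6, ans=18

Final answer: 6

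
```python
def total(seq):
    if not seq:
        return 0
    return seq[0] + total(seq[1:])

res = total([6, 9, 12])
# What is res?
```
Call trace:
total(seq=[6, 9, 12])
  total(seq=[9, 12])
    total(seq=[12])
      total(seq=[])
      -> return 0
    -> return 12
  -> return 21
-> return 27

Final answer: 27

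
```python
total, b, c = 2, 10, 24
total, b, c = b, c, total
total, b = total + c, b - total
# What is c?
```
Trace:
  total=2, b=10, c=24
  total=10, b=24, c=2
  total=12, b=14, c=2

Final answer: 2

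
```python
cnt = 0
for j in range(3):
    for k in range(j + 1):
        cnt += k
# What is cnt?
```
Trace:
  cnt=0
  cnt=0, j=0, k=0
  cnt=0, j=1, k=0
  cnt=1, j=1, k=1
  cnt=1, j=2, k=0
  cnt=2, j=2, k=1
  cnt=4, j=2, k=2

Final answer: 4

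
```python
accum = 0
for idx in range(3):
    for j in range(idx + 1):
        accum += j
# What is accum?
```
Trace:
  accum=0
  accum=0, idx=0, j=0
  accum=0, idx=1, j=0
  accum=1, idx=1, j=1
  accum=1, idx=2, j=0
  accum=2, idx=2, j=1
  accum=4, idx=2, j=2

Final answer: 4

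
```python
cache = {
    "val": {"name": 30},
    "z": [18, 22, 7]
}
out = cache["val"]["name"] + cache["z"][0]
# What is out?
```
Trace:
  cache={'val': {'name': 30}, 'z': [18, 22, 7]}
  cache={'val': {'name': 30}, 'z': [18, 22, 7]}, out=48

Final answer: 48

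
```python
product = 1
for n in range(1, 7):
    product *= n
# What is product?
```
Trace:
  product=1
  product=1, n=1
  product=2, n=2
  product=6, n=3
  product=24, n=4
  product=120, n=5
  product=720, n=6

Final answer: 720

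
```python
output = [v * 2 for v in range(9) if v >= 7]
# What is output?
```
Trace:
  v=0
  v=1
  v=2
  v=3
  v=4
  v=5
  v=6
  v=7
  v=8
  output=[14, 16]

Final answer: [14, 16]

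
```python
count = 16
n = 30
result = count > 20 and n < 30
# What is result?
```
Trace:
  count=16
  count=16, n=30
  count=16, n=30, result=False

Final answer: False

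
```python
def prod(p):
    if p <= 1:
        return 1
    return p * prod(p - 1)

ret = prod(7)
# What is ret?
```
Call trace:
prod(p=7)
  prod(p=6)
    prod(p=5)
      prod(p=4)
        prod(p=3)
          prod(p=2)
            prod(p=1)
            -> return 1
          -> return 2
        -> return 6
      -> return 24
    -> return 120
  -> return 720
-> return 5040

Final answer: 5040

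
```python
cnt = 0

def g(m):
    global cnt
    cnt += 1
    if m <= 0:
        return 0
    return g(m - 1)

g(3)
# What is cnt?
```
Call trace:
g(m=3)
  g(m=2)
    g(m=1)
      g(m=0)
      -> return 0
    -> return 0
  -> return 0
-> return 0

cnt is incremented once per call. g is entered once for each m = 3, 2, 1, 0 (the m <= 0 call returns without recursing), i.e. 3 + 1 calls.
cnt = 4

Final answer: 4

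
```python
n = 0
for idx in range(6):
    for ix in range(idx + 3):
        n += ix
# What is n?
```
Trace:
  n=0
  n=0, idx=0, ix=0
  n=1, idx=0, ix=1
  n=3, idx=0, ix=2
  n=3, idx=1, ix=0
  n=4, idx=1, ix=1
  n=6, idx=1, ix=2
  n=9, idx=1, ix=3
  n=9, idx=2, ix=0
  n=10, idx=2, ix=1
  n=12, idx=2, ix=2
  n=15, idx=2, ix=3
  n=19, idx=2, ix=4
  n=19, idx=3, ix=0
  n=20, idx=3, ix=1
  n=22, idx=3, ix=2
  n=25, idx=3, ix=3
  n=29, idx=3, ix=4
  n=34, idx=3, ix=5
  n=34, idx=4, ix=0
  n=35, idx=4, ix=1
  n=37, idx=4, ix=2
  n=40, idx=4, ix=3
  n=44, idx=4, ix=4
  n=49, idx=4, ix=5
  n=55, idx=4, ix=6
  n=55, idx=5, ix=0
  n=56, idx=5, ix=1
  n=58, idx=5, ix=2
  n=61, idx=5, ix=3
  n=65, idx=5, ix=4
  n=70, idx=5, ix=5
  n=76, idx=5, ix=6
  n=83, idx=5, ix=7

Final answer: 83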